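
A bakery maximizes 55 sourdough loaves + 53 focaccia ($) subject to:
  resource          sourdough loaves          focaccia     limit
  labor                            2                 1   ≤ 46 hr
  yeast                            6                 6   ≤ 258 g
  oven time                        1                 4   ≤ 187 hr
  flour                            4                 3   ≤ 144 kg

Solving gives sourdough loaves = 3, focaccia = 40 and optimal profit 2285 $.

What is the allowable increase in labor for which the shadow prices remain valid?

12

Binding constraints: labor, yeast. The basis is B = [[2,1],[6,6]] with det 6.
Per unit increase in labor, x* moves by d = (1, -1).
The basis stays optimal until flour becomes binding; allowable increase = 12 hr.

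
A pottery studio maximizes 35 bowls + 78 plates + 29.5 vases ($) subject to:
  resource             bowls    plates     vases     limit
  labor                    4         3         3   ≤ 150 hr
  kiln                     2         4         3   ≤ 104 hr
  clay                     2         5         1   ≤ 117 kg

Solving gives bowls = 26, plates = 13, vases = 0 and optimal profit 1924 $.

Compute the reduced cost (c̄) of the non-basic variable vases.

At the optimum: labor uses 143 of 150 (slack = 7); kiln uses 104 of 104 (binding); clay uses 117 of 117 (binding).
Since labor is not tight, its dual is 0.
From A_Bᵀ y = c: 2·y_kiln + 2·y_clay = 35; 4·y_kiln + 5·y_clay = 78.
Solving: y_kiln = 9.5, y_clay = 8.
Reduced cost of vases: c₃ − yᵀa₃ = 29.5 − (9.5·3 + 8·1) = 29.5 − 36.5 = -7.

-7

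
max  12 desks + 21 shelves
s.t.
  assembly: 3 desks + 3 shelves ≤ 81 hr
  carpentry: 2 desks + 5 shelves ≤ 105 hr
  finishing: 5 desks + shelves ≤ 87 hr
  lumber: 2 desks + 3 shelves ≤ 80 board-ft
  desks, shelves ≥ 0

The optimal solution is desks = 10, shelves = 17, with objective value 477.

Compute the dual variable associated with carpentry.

At the optimum: assembly uses 81 of 81 (binding); carpentry uses 105 of 105 (binding); finishing uses 67 of 87 (slack = 20); lumber uses 71 of 80 (slack = 9).
By complementary slackness, y = 0 for the non-binding constraints.
From A_Bᵀ y = c: 3·y_assembly + 2·y_carpentry = 12; 3·y_assembly + 5·y_carpentry = 21.
→ y_assembly = 2 and y_carpentry = 3.
Shadow price of carpentry = 3.

3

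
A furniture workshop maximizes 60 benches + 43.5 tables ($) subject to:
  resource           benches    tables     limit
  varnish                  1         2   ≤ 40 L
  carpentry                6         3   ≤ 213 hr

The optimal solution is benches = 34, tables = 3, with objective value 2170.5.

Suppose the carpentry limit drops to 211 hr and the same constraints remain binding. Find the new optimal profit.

At the optimum: varnish uses 40 of 40 (binding); carpentry uses 213 of 213 (binding).
The binding rows give the dual system: 1·y_varnish + 6·y_carpentry = 60 and 2·y_varnish + 3·y_carpentry = 43.5.
→ y_varnish = 9 and y_carpentry = 8.5.
Δz = y_carpentry·Δb = 8.5 × (-2) = -17, so new z* = 2170.5 − 17 = 2153.5.

2153.5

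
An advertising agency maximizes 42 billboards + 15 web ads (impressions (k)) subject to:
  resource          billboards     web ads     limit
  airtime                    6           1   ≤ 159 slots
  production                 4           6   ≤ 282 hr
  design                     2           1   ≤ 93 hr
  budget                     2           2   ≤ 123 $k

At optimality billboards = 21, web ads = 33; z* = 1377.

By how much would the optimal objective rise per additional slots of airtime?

Binding: airtime and production. Non-binding: design (18 unused), budget (15 unused).
Slack constraints have shadow price 0 (complementary slackness).
From A_Bᵀ y = c: 6·y_airtime + 4·y_production = 42; 1·y_airtime + 6·y_production = 15.
→ y_airtime = 6 and y_production = 1.5.
Shadow price of airtime = 6.

6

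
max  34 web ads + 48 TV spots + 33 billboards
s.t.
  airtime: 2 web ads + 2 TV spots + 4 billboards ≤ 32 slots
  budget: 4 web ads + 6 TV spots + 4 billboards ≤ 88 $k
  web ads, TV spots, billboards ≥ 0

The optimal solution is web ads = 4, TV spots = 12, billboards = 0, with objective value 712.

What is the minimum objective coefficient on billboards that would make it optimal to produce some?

40

At the optimum: airtime uses 32 of 32 (binding); budget uses 88 of 88 (binding).
From A_Bᵀ y = c: 2·y_airtime + 4·y_budget = 34; 2·y_airtime + 6·y_budget = 48.
→ y_airtime = 3 and y_budget = 7.
billboards enters the basis when its profit ≥ yᵀa₃ = 3·4 + 7·4 = 40.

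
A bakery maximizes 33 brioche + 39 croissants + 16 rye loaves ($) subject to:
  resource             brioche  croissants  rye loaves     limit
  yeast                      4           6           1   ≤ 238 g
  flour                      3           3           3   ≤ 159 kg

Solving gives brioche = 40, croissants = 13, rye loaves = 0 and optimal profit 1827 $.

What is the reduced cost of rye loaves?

Both yeast and flour are binding at x*.
The binding rows give the dual system: 4·y_yeast + 3·y_flour = 33 and 6·y_yeast + 3·y_flour = 39.
→ y_yeast = 3 and y_flour = 7.
Reduced cost of rye loaves: c₃ − yᵀa₃ = 16 − (3·1 + 7·3) = 16 − 24 = -8.

-8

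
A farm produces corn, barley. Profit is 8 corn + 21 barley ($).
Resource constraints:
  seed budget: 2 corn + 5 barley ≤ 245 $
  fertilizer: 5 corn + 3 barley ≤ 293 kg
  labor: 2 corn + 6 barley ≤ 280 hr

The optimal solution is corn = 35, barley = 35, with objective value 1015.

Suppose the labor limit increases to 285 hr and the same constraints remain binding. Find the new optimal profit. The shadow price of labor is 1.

1020

Δb = 5, so new z* = 1015 + (1)·(5) = 1015 + 5 = 1020.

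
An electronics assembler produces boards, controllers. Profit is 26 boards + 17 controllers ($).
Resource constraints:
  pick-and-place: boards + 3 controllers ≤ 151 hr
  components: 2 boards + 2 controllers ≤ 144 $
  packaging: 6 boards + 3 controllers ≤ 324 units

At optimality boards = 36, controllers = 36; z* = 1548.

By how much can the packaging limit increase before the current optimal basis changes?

Binding constraints: components, packaging. The basis is B = [[2,2],[6,3]] with det -6.
Per unit increase in packaging, x* moves by d = (0.3333, -0.3333).
The basis stays optimal until controllers reaches 0; allowable increase = 108 units.

108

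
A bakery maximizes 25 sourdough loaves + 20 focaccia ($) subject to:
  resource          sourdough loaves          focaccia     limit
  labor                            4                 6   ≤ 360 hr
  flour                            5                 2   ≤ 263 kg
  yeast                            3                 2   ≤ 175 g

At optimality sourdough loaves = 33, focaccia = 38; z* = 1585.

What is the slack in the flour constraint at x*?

22

flour used = 5·33 + 2·38 = 241; slack = 263 − 241 = 22.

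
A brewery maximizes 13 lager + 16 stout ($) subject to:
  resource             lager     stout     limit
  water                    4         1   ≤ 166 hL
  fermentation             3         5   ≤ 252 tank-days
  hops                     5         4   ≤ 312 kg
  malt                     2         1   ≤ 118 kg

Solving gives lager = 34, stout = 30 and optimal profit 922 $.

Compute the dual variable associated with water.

1

Check each constraint at x*: water 166/166 (tight); fermentation 252/252 (tight); hops 290/312 (slack 22); malt 98/118 (slack 20).
By complementary slackness, y = 0 for the non-binding constraints.
Dual feasibility on the basic columns requires 4·y_water + 3·y_fermentation = 13, 1·y_water + 5·y_fermentation = 16.
Solving: y_water = 1, y_fermentation = 3.
Shadow price of water = 1.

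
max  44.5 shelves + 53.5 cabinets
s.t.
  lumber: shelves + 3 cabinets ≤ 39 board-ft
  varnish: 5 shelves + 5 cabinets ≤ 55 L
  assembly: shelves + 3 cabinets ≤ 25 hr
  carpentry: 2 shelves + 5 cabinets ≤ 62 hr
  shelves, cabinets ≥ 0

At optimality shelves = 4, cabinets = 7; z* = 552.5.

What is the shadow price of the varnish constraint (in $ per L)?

Binding: varnish and assembly. Non-binding: lumber (14 unused), carpentry (19 unused).
Since lumber, carpentry are not tight, their duals are 0.
The binding rows give the dual system: 5·y_varnish + 1·y_assembly = 44.5 and 5·y_varnish + 3·y_assembly = 53.5.
This yields shadow prices y_varnish = 8, y_assembly = 4.5.
Shadow price of varnish = 8.

8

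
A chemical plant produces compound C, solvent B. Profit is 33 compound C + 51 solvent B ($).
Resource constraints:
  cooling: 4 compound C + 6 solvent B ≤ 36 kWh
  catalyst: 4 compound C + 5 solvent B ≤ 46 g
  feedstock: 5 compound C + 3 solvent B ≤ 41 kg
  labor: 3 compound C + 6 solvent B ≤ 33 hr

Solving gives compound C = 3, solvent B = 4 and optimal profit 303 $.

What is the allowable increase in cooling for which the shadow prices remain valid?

Binding constraints: cooling, labor. The basis is B = [[4,6],[3,6]] with det 6.
Per unit increase in cooling, x* moves by d = (1, -0.5).
The basis stays optimal until feedstock becomes binding; allowable increase = 4 kWh.

4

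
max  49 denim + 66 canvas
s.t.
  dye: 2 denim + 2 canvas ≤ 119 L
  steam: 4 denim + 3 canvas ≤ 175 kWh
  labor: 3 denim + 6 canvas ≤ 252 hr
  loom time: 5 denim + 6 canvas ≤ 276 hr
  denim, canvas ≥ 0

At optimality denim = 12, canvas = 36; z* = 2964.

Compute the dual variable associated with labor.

3

At the optimum: dye uses 96 of 119 (slack = 23); steam uses 156 of 175 (slack = 19); labor uses 252 of 252 (binding); loom time uses 276 of 276 (binding).
Since dye, steam are not tight, their duals are 0.
From A_Bᵀ y = c: 3·y_labor + 5·y_loom time = 49; 6·y_labor + 6·y_loom time = 66.
→ y_labor = 3 and y_loom time = 8.
Shadow price of labor = 3.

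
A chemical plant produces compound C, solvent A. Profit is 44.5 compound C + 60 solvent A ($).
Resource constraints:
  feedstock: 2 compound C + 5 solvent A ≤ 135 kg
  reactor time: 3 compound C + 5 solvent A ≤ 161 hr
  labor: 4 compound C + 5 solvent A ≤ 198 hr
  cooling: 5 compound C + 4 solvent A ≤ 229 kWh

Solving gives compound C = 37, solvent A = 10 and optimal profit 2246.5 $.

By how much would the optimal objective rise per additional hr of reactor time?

3.5

At the optimum: feedstock uses 124 of 135 (slack = 11); reactor time uses 161 of 161 (binding); labor uses 198 of 198 (binding); cooling uses 225 of 229 (slack = 4).
By complementary slackness, y = 0 for the non-binding constraints.
Dual feasibility on the basic columns requires 3·y_reactor time + 4·y_labor = 44.5, 5·y_reactor time + 5·y_labor = 60.
Solving: y_reactor time = 3.5, y_labor = 8.5.
Shadow price of reactor time = 3.5.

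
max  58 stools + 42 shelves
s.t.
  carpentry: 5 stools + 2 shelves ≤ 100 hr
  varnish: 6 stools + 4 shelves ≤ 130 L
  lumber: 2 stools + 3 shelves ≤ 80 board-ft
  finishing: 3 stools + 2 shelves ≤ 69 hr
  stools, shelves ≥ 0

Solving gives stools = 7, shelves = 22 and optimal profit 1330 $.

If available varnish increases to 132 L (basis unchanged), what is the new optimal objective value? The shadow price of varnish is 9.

Δb = 2, so new z* = 1330 + (9)·(2) = 1330 + 18 = 1348.

1348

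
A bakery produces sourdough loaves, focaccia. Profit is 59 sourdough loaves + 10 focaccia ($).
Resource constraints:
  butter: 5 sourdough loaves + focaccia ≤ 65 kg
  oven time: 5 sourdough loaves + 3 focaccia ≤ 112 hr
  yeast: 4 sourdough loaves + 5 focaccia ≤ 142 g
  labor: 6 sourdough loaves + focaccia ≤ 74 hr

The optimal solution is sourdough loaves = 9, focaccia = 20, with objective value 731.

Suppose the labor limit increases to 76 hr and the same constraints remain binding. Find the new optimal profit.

Check each constraint at x*: butter 65/65 (tight); oven time 105/112 (slack 7); yeast 136/142 (slack 6); labor 74/74 (tight).
Slack constraints have shadow price 0 (complementary slackness).
From A_Bᵀ y = c: 5·y_butter + 6·y_labor = 59; 1·y_butter + 1·y_labor = 10.
→ y_butter = 1 and y_labor = 9.
Δz = y_labor·Δb = 9 × (2) = 18, so new z* = 731 + 18 = 749.

749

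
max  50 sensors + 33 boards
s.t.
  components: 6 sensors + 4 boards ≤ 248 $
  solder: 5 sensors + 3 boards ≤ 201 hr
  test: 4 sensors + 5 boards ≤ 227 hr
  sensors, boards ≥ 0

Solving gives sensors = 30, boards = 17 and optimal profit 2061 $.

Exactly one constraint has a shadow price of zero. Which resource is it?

test

components: 248/248 (binding)
solder: 201/201 (binding)
test: 205/227 (slack 22)
By complementary slackness, a constraint with positive slack has shadow price 0 → test.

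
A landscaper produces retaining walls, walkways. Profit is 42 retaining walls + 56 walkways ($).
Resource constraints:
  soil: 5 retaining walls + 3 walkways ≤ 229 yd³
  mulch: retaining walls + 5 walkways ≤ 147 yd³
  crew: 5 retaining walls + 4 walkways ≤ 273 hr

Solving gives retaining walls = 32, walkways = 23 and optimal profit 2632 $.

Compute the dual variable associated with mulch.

Check each constraint at x*: soil 229/229 (tight); mulch 147/147 (tight); crew 252/273 (slack 21).
Slack constraints have shadow price 0 (complementary slackness).
The binding rows give the dual system: 5·y_soil + 1·y_mulch = 42 and 3·y_soil + 5·y_mulch = 56.
This yields shadow prices y_soil = 7, y_mulch = 7.
Shadow price of mulch = 7.

7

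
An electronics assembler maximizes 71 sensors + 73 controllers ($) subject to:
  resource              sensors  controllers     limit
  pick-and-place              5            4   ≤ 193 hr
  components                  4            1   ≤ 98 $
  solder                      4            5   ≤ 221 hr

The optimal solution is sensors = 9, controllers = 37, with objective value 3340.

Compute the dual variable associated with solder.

Check each constraint at x*: pick-and-place 193/193 (tight); components 73/98 (slack 25); solder 221/221 (tight).
Since components is not tight, its dual is 0.
Dual feasibility on the basic columns requires 5·y_pick-and-place + 4·y_solder = 71, 4·y_pick-and-place + 5·y_solder = 73.
This yields shadow prices y_pick-and-place = 7, y_solder = 9.
Shadow price of solder = 9.

9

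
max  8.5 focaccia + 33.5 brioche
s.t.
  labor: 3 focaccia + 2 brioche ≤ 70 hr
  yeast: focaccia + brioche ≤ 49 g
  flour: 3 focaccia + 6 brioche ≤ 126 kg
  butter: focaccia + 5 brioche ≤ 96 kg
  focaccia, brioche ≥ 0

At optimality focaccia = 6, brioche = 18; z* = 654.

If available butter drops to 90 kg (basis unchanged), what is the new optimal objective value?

621

Binding: flour and butter. Non-binding: labor (16 unused), yeast (25 unused).
Since labor, yeast are not tight, their duals are 0.
Dual feasibility on the basic columns requires 3·y_flour + 1·y_butter = 8.5, 6·y_flour + 5·y_butter = 33.5.
Solving: y_flour = 1, y_butter = 5.5.
Δz = y_butter·Δb = 5.5 × (-6) = -33, so new z* = 654 − 33 = 621.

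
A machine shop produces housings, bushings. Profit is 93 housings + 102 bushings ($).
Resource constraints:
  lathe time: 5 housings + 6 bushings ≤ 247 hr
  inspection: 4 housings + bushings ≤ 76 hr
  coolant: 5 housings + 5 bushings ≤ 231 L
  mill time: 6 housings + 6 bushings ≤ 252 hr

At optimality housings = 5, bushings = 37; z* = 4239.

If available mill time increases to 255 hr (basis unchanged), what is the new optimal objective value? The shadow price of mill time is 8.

4263

Δb = 3, so new z* = 4239 + (8)·(3) = 4239 + 24 = 4263.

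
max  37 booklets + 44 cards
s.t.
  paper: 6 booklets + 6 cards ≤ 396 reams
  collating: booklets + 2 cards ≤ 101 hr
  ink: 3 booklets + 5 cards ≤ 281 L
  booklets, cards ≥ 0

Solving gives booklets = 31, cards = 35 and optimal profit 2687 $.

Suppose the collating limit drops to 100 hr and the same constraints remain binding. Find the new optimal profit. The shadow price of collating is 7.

2680

Δb = -1, so new z* = 2687 + (7)·(-1) = 2687 − 7 = 2680.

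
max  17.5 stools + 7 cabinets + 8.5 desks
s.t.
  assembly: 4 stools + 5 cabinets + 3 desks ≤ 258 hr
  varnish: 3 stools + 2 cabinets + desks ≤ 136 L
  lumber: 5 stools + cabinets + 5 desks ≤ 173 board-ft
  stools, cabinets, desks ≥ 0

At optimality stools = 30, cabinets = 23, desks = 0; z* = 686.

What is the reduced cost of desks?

-4

At the optimum: assembly uses 235 of 258 (slack = 23); varnish uses 136 of 136 (binding); lumber uses 173 of 173 (binding).
Since assembly is not tight, its dual is 0.
The binding rows give the dual system: 3·y_varnish + 5·y_lumber = 17.5 and 2·y_varnish + 1·y_lumber = 7.
→ y_varnish = 2.5 and y_lumber = 2.
Reduced cost of desks: c₃ − yᵀa₃ = 8.5 − (2.5·1 + 2·5) = 8.5 − 12.5 = -4.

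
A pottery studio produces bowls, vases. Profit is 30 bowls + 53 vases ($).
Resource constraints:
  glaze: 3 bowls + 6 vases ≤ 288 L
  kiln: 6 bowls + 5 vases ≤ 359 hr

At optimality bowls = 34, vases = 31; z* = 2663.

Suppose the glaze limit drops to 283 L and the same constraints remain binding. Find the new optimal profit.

Both glaze and kiln are binding at x*.
The binding rows give the dual system: 3·y_glaze + 6·y_kiln = 30 and 6·y_glaze + 5·y_kiln = 53.
This yields shadow prices y_glaze = 8, y_kiln = 1.
Δz = y_glaze·Δb = 8 × (-5) = -40, so new z* = 2663 − 40 = 2623.

2623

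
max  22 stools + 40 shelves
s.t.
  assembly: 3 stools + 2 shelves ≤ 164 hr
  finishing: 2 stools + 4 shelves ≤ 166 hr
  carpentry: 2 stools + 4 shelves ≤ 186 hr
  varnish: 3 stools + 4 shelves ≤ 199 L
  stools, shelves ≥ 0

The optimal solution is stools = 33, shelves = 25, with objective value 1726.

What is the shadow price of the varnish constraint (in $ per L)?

2

At the optimum: assembly uses 149 of 164 (slack = 15); finishing uses 166 of 166 (binding); carpentry uses 166 of 186 (slack = 20); varnish uses 199 of 199 (binding).
Slack constraints have shadow price 0 (complementary slackness).
The binding rows give the dual system: 2·y_finishing + 3·y_varnish = 22 and 4·y_finishing + 4·y_varnish = 40.
This yields shadow prices y_finishing = 8, y_varnish = 2.
Shadow price of varnish = 2.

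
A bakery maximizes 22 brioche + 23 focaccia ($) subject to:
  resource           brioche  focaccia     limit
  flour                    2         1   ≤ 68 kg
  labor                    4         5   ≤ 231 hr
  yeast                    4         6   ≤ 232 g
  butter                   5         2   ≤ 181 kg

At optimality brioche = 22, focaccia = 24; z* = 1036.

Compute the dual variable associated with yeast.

Check each constraint at x*: flour 68/68 (tight); labor 208/231 (slack 23); yeast 232/232 (tight); butter 158/181 (slack 23).
Since labor, butter are not tight, their duals are 0.
Dual feasibility on the basic columns requires 2·y_flour + 4·y_yeast = 22, 1·y_flour + 6·y_yeast = 23.
→ y_flour = 5 and y_yeast = 3.
Shadow price of yeast = 3.

3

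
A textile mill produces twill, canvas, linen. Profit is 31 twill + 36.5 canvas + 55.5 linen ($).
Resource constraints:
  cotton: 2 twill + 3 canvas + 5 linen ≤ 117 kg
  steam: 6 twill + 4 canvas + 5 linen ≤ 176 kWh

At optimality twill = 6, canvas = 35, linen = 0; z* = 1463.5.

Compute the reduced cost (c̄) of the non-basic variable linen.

-2

Both cotton and steam are binding at x*.
The binding rows give the dual system: 2·y_cotton + 6·y_steam = 31 and 3·y_cotton + 4·y_steam = 36.5.
→ y_cotton = 9.5 and y_steam = 2.
Reduced cost of linen: c₃ − yᵀa₃ = 55.5 − (9.5·5 + 2·5) = 55.5 − 57.5 = -2.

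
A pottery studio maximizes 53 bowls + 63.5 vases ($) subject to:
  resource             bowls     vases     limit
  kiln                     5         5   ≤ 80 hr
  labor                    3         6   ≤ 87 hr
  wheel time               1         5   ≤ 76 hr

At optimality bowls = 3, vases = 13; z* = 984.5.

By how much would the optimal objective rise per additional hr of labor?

3.5

Check each constraint at x*: kiln 80/80 (tight); labor 87/87 (tight); wheel time 68/76 (slack 8).
Slack constraints have shadow price 0 (complementary slackness).
The binding rows give the dual system: 5·y_kiln + 3·y_labor = 53 and 5·y_kiln + 6·y_labor = 63.5.
This yields shadow prices y_kiln = 8.5, y_labor = 3.5.
Shadow price of labor = 3.5.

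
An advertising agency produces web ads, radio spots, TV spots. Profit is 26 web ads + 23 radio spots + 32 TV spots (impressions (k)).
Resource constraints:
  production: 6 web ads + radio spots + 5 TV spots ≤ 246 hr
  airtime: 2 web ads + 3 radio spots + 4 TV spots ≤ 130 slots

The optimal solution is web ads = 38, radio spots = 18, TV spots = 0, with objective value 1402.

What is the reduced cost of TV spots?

-6

Check each constraint at x*: production 246/246 (tight); airtime 130/130 (tight).
From A_Bᵀ y = c: 6·y_production + 2·y_airtime = 26; 1·y_production + 3·y_airtime = 23.
→ y_production = 2 and y_airtime = 7.
Reduced cost of TV spots: c₃ − yᵀa₃ = 32 − (2·5 + 7·4) = 32 − 38 = -6.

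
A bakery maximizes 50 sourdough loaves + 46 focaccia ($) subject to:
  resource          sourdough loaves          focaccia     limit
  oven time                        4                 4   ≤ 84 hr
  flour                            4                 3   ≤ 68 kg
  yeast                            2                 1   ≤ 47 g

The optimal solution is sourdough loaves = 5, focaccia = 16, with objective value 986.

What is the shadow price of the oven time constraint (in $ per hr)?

8.5

At the optimum: oven time uses 84 of 84 (binding); flour uses 68 of 68 (binding); yeast uses 26 of 47 (slack = 21).
Slack constraints have shadow price 0 (complementary slackness).
From A_Bᵀ y = c: 4·y_oven time + 4·y_flour = 50; 4·y_oven time + 3·y_flour = 46.
Solving: y_oven time = 8.5, y_flour = 4.
Shadow price of oven time = 8.5.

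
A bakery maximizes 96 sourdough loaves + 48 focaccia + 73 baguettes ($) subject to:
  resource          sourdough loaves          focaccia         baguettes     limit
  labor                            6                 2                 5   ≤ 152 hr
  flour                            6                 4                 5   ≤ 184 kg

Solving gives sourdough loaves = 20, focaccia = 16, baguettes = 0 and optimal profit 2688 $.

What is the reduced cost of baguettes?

Check each constraint at x*: labor 152/152 (tight); flour 184/184 (tight).
From A_Bᵀ y = c: 6·y_labor + 6·y_flour = 96; 2·y_labor + 4·y_flour = 48.
Solving: y_labor = 8, y_flour = 8.
Reduced cost of baguettes: c₃ − yᵀa₃ = 73 − (8·5 + 8·5) = 73 − 80 = -7.

-7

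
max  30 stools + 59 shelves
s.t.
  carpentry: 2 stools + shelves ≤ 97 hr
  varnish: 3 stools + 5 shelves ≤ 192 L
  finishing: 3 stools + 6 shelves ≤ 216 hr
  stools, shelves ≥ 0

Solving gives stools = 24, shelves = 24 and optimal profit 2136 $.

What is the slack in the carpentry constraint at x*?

25

carpentry used = 2·24 + 1·24 = 72; slack = 97 − 72 = 25.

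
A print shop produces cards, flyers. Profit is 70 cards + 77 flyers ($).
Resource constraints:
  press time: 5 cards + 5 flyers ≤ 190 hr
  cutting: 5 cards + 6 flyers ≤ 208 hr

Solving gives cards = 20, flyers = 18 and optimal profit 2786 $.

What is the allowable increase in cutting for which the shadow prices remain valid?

Binding constraints: press time, cutting. The basis is B = [[5,5],[5,6]] with det 5.
Per unit increase in cutting, x* moves by d = (-1, 1).
The basis stays optimal until cards reaches 0; allowable increase = 20 hr.

20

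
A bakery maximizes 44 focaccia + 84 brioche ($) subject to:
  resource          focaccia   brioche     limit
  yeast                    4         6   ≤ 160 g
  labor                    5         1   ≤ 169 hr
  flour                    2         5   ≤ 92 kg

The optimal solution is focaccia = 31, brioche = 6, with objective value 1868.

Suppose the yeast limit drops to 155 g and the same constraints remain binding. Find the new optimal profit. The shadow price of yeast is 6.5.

Δb = -5, so new z* = 1868 + (6.5)·(-5) = 1868 − 32.5 = 1835.5.

1835.5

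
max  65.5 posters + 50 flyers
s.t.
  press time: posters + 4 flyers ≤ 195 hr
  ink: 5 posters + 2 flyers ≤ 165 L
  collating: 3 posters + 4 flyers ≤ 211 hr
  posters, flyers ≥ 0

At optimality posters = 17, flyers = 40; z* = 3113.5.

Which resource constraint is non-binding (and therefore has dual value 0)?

press time

press time: 177/195 (slack 18)
ink: 165/165 (binding)
collating: 211/211 (binding)
By complementary slackness, a constraint with positive slack has shadow price 0 → press time.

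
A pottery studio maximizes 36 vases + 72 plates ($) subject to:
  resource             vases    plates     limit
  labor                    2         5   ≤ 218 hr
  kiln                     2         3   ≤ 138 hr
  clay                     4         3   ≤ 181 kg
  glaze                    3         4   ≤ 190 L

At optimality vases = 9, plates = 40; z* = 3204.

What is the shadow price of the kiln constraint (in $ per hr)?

9

Check each constraint at x*: labor 218/218 (tight); kiln 138/138 (tight); clay 156/181 (slack 25); glaze 187/190 (slack 3).
Since clay, glaze are not tight, their duals are 0.
The binding rows give the dual system: 2·y_labor + 2·y_kiln = 36 and 5·y_labor + 3·y_kiln = 72.
→ y_labor = 9 and y_kiln = 9.
Shadow price of kiln = 9.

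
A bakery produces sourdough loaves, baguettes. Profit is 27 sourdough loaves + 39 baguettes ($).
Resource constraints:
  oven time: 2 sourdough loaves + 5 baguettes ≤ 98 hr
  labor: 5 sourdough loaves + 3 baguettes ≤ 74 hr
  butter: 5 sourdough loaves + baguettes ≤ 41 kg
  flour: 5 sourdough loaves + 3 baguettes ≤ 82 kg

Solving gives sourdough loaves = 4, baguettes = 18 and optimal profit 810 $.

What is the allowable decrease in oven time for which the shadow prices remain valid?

5.7

Binding constraints: oven time, labor. The basis is B = [[2,5],[5,3]] with det -19.
Per unit decrease in oven time, x* moves by d = (0.1579, -0.2632).
The basis stays optimal until butter becomes binding; allowable decrease = 5.7 hr.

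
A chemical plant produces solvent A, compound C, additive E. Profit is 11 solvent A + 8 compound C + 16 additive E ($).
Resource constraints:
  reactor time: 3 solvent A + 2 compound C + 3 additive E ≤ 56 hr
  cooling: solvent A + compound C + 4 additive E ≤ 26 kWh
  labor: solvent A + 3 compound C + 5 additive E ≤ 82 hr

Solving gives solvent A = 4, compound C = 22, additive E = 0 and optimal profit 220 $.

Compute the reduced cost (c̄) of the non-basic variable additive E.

Check each constraint at x*: reactor time 56/56 (tight); cooling 26/26 (tight); labor 70/82 (slack 12).
Since labor is not tight, its dual is 0.
The binding rows give the dual system: 3·y_reactor time + 1·y_cooling = 11 and 2·y_reactor time + 1·y_cooling = 8.
Solving: y_reactor time = 3, y_cooling = 2.
Reduced cost of additive E: c₃ − yᵀa₃ = 16 − (3·3 + 2·4) = 16 − 17 = -1.

-1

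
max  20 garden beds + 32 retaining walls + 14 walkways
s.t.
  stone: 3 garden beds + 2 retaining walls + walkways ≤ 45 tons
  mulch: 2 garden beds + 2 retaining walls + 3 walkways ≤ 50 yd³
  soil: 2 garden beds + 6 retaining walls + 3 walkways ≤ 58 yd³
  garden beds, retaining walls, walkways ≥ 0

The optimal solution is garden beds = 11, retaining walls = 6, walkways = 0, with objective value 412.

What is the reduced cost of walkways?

Check each constraint at x*: stone 45/45 (tight); mulch 34/50 (slack 16); soil 58/58 (tight).
Slack constraints have shadow price 0 (complementary slackness).
The binding rows give the dual system: 3·y_stone + 2·y_soil = 20 and 2·y_stone + 6·y_soil = 32.
Solving: y_stone = 4, y_soil = 4.
Reduced cost of walkways: c₃ − yᵀa₃ = 14 − (4·1 + 4·3) = 14 − 16 = -2.

-2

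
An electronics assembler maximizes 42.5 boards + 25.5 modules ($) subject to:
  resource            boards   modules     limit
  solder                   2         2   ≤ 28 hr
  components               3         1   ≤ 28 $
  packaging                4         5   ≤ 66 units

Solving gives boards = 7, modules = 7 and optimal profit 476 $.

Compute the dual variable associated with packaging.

0

Binding: solder and components. Non-binding: packaging (3 unused).
By complementary slackness, y = 0 for the non-binding constraint.
The binding rows give the dual system: 2·y_solder + 3·y_components = 42.5 and 2·y_solder + 1·y_components = 25.5.
Solving: y_solder = 8.5, y_components = 8.5.
Shadow price of packaging = 0.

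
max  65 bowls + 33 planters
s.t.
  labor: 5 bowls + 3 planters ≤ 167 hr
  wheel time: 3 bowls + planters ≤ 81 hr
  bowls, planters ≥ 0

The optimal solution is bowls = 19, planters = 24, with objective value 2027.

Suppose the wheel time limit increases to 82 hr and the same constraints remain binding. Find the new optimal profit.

Both labor and wheel time are binding at x*.
From A_Bᵀ y = c: 5·y_labor + 3·y_wheel time = 65; 3·y_labor + 1·y_wheel time = 33.
→ y_labor = 8.5 and y_wheel time = 7.5.
Δz = y_wheel time·Δb = 7.5 × (1) = 7.5, so new z* = 2027 + 7.5 = 2034.5.

2034.5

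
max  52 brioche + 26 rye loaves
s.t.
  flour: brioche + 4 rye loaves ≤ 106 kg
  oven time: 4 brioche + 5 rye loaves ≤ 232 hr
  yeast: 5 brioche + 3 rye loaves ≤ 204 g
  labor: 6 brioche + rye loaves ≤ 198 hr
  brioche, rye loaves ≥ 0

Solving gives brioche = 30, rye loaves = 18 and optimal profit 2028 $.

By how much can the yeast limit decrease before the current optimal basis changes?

39

Binding constraints: yeast, labor. The basis is B = [[5,3],[6,1]] with det -13.
Per unit decrease in yeast, x* moves by d = (0.0769, -0.4615).
The basis stays optimal until rye loaves reaches 0; allowable decrease = 39 g.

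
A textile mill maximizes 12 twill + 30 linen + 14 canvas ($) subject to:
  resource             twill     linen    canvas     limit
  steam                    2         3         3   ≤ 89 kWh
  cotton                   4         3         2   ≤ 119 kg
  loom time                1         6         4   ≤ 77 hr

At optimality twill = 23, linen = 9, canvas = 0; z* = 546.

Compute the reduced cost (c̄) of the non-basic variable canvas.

-6

Check each constraint at x*: steam 73/89 (slack 16); cotton 119/119 (tight); loom time 77/77 (tight).
Slack constraints have shadow price 0 (complementary slackness).
Dual feasibility on the basic columns requires 4·y_cotton + 1·y_loom time = 12, 3·y_cotton + 6·y_loom time = 30.
→ y_cotton = 2 and y_loom time = 4.
Reduced cost of canvas: c₃ − yᵀa₃ = 14 − (2·2 + 4·4) = 14 − 20 = -6.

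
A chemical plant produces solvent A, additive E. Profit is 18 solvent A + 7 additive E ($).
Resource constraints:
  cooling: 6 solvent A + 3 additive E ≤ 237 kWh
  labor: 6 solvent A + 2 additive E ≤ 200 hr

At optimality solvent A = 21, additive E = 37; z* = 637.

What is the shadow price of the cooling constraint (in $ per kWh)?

Both cooling and labor are binding at x*.
Dual feasibility on the basic columns requires 6·y_cooling + 6·y_labor = 18, 3·y_cooling + 2·y_labor = 7.
This yields shadow prices y_cooling = 1, y_labor = 2.
Shadow price of cooling = 1.

1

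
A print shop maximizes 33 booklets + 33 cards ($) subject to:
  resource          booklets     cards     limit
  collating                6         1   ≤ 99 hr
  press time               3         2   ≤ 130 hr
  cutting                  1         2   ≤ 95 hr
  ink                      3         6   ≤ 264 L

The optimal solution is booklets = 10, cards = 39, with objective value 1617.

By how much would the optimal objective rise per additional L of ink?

5

Binding: collating and ink. Non-binding: press time (22 unused), cutting (7 unused).
Slack constraints have shadow price 0 (complementary slackness).
Dual feasibility on the basic columns requires 6·y_collating + 3·y_ink = 33, 1·y_collating + 6·y_ink = 33.
Solving: y_collating = 3, y_ink = 5.
Shadow price of ink = 5.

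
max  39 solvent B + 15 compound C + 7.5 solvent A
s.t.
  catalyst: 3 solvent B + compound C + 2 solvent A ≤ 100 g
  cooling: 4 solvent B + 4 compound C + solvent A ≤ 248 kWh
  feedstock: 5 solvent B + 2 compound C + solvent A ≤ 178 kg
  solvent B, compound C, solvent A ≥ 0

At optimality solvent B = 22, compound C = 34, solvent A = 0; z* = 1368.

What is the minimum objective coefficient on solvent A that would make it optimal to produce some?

12

Check each constraint at x*: catalyst 100/100 (tight); cooling 224/248 (slack 24); feedstock 178/178 (tight).
Slack constraints have shadow price 0 (complementary slackness).
From A_Bᵀ y = c: 3·y_catalyst + 5·y_feedstock = 39; 1·y_catalyst + 2·y_feedstock = 15.
→ y_catalyst = 3 and y_feedstock = 6.
solvent A enters the basis when its profit ≥ yᵀa₃ = 3·2 + 6·1 = 12.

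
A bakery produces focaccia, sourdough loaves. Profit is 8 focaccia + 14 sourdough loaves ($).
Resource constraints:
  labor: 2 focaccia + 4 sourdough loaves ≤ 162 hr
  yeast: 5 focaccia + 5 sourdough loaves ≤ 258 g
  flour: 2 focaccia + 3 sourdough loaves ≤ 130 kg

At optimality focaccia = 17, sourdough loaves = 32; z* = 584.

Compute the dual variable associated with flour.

Binding: labor and flour. Non-binding: yeast (13 unused).
Slack constraints have shadow price 0 (complementary slackness).
From A_Bᵀ y = c: 2·y_labor + 2·y_flour = 8; 4·y_labor + 3·y_flour = 14.
→ y_labor = 2 and y_flour = 2.
Shadow price of flour = 2.

2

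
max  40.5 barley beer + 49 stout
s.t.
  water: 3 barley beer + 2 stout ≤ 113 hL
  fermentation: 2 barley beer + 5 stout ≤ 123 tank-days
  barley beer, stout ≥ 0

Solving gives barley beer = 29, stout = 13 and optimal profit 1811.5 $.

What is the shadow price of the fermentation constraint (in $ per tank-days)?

At the optimum: water uses 113 of 113 (binding); fermentation uses 123 of 123 (binding).
From A_Bᵀ y = c: 3·y_water + 2·y_fermentation = 40.5; 2·y_water + 5·y_fermentation = 49.
→ y_water = 9.5 and y_fermentation = 6.
Shadow price of fermentation = 6.

6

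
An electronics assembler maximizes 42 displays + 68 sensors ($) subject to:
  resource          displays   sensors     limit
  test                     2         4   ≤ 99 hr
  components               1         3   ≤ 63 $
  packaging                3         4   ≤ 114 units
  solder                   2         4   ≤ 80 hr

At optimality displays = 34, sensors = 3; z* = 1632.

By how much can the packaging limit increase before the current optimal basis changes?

Binding constraints: packaging, solder. The basis is B = [[3,4],[2,4]] with det 4.
Per unit increase in packaging, x* moves by d = (1, -0.5).
The basis stays optimal until sensors reaches 0; allowable increase = 6 units.

6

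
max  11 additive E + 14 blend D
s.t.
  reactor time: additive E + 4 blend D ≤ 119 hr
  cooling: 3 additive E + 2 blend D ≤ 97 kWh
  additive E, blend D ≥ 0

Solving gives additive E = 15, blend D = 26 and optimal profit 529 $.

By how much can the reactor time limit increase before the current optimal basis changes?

Binding constraints: reactor time, cooling. The basis is B = [[1,4],[3,2]] with det -10.
Per unit increase in reactor time, x* moves by d = (-0.2, 0.3).
The basis stays optimal until additive E reaches 0; allowable increase = 75 hr.

75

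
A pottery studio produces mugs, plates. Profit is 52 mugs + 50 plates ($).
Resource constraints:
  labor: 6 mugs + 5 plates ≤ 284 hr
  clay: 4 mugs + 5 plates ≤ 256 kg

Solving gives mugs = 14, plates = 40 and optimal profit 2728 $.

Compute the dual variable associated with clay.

4

Check each constraint at x*: labor 284/284 (tight); clay 256/256 (tight).
Dual feasibility on the basic columns requires 6·y_labor + 4·y_clay = 52, 5·y_labor + 5·y_clay = 50.
Solving: y_labor = 6, y_clay = 4.
Shadow price of clay = 4.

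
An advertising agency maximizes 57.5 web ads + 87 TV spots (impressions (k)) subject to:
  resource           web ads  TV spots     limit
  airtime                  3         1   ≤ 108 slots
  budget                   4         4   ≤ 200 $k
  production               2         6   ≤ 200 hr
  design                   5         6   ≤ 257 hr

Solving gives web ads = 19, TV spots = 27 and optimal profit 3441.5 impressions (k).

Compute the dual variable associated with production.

Binding: production and design. Non-binding: airtime (24 unused), budget (16 unused).
By complementary slackness, y = 0 for the non-binding constraints.
The binding rows give the dual system: 2·y_production + 5·y_design = 57.5 and 6·y_production + 6·y_design = 87.
This yields shadow prices y_production = 5, y_design = 9.5.
Shadow price of production = 5.

5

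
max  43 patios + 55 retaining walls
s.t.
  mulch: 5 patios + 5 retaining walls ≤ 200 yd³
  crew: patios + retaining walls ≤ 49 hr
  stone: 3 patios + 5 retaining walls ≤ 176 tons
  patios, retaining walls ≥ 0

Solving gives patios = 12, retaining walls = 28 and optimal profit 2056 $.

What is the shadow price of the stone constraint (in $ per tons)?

6

Check each constraint at x*: mulch 200/200 (tight); crew 40/49 (slack 9); stone 176/176 (tight).
By complementary slackness, y = 0 for the non-binding constraint.
From A_Bᵀ y = c: 5·y_mulch + 3·y_stone = 43; 5·y_mulch + 5·y_stone = 55.
This yields shadow prices y_mulch = 5, y_stone = 6.
Shadow price of stone = 6.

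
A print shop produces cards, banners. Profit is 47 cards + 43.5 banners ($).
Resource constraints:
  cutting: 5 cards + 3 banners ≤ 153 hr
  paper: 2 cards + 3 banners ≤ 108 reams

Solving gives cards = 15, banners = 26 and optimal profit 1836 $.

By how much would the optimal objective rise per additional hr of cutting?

6

Both cutting and paper are binding at x*.
From A_Bᵀ y = c: 5·y_cutting + 2·y_paper = 47; 3·y_cutting + 3·y_paper = 43.5.
→ y_cutting = 6 and y_paper = 8.5.
Shadow price of cutting = 6.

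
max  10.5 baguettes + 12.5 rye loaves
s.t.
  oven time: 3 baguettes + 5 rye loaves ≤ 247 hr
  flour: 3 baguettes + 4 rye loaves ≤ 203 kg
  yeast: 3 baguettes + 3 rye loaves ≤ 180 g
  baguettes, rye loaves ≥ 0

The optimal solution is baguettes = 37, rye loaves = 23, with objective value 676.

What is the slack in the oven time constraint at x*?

21

oven time used = 3·37 + 5·23 = 226; slack = 247 − 226 = 21.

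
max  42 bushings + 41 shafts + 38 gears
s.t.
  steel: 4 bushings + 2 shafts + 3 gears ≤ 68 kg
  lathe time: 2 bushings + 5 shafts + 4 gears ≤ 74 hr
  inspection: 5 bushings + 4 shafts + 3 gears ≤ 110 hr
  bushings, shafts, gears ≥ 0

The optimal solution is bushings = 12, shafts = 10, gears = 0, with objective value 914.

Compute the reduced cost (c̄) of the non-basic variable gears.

-6

At the optimum: steel uses 68 of 68 (binding); lathe time uses 74 of 74 (binding); inspection uses 100 of 110 (slack = 10).
Since inspection is not tight, its dual is 0.
The binding rows give the dual system: 4·y_steel + 2·y_lathe time = 42 and 2·y_steel + 5·y_lathe time = 41.
Solving: y_steel = 8, y_lathe time = 5.
Reduced cost of gears: c₃ − yᵀa₃ = 38 − (8·3 + 5·4) = 38 − 44 = -6.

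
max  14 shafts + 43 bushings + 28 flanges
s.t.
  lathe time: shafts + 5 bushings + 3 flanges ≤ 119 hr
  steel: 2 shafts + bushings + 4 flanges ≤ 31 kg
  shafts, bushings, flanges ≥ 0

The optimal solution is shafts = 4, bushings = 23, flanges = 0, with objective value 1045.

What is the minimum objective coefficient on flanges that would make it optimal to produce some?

Check each constraint at x*: lathe time 119/119 (tight); steel 31/31 (tight).
Dual feasibility on the basic columns requires 1·y_lathe time + 2·y_steel = 14, 5·y_lathe time + 1·y_steel = 43.
This yields shadow prices y_lathe time = 8, y_steel = 3.
flanges enters the basis when its profit ≥ yᵀa₃ = 8·3 + 3·4 = 36.

36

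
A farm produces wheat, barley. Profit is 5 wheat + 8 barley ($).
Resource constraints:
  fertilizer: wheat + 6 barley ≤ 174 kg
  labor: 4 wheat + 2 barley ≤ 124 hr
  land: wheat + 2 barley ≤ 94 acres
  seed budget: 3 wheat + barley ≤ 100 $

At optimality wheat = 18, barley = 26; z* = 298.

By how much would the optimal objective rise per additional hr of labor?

Binding: fertilizer and labor. Non-binding: land (24 unused), seed budget (20 unused).
Since land, seed budget are not tight, their duals are 0.
The binding rows give the dual system: 1·y_fertilizer + 4·y_labor = 5 and 6·y_fertilizer + 2·y_labor = 8.
This yields shadow prices y_fertilizer = 1, y_labor = 1.
Shadow price of labor = 1.

1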